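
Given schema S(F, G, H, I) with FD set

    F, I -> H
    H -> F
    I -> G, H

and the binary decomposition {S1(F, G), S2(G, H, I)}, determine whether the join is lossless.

No

Common attributes: S1 ∩ S2 = {G}.
No dependency enlarges {G}, so (G)⁺ = {G}.
The closure contains neither all of S1 = {F, G} nor all of S2 = {G, H, I}, so the common attributes are not a superkey of either fragment. The join is lossy.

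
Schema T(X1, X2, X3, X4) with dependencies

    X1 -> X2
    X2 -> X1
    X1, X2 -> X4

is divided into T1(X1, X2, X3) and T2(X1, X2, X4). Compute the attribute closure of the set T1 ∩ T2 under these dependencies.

X1, X2, X4

T1 ∩ T2 = {X1, X2}.
X1, X2 → X4 applies, adding X4
Closure: {X1, X2, X4}.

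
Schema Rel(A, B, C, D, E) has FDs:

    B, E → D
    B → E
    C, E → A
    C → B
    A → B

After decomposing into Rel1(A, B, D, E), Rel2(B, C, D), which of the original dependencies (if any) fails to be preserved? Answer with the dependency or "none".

Check C, E → A: no single fragment contains all of {A, C, E}, and the restricted closure of {C, E} across the fragments never reaches {A}.
B, E → D is preserved.
B → E is preserved.
C → B is preserved.
A → B is preserved.

C, E → A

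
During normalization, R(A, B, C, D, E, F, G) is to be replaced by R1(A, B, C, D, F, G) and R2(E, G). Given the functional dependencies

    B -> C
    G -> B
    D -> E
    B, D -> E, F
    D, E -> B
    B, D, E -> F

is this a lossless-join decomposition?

Common attributes: R1 ∩ R2 = {G}.
Closure of {G}: G → B applies, adding B; B → C applies, adding C. So (G)⁺ = {B, C, G}.
The closure contains neither all of R1 = {A, B, C, D, F, G} nor all of R2 = {E, G}, so the common attributes are not a superkey of either fragment. The join is lossy.

No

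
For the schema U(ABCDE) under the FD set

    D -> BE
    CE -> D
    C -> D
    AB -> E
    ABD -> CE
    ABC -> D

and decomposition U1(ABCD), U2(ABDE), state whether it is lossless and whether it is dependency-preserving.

Lossless test: (ABD)⁺ = {ABCDE}, which contains all of one fragment — lossless.
Dependency preservation: CE → D; ABD → CE are not contained in any single fragment, but the restricted closure of each left-hand side across the fragments still reaches the right-hand side; the remaining FDs each lie inside some fragment. All dependencies are preserved.

lossless and dependency-preserving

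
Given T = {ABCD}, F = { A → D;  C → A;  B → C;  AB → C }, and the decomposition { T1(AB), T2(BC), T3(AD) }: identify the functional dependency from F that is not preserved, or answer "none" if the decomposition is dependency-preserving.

C → A

Check C → A: no single fragment contains all of {AC}, and the restricted closure of {C} across the fragments never reaches {A}.
A → D is preserved.
B → C is preserved.
AB → C is preserved.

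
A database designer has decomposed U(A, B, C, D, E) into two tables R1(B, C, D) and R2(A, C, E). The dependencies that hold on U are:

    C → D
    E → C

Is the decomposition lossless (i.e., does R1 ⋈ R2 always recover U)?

Common attributes: R1 ∩ R2 = {C}.
Closure of {C}: C → D applies, adding D. So (C)⁺ = {C, D}.
The closure contains neither all of R1 = {B, C, D} nor all of R2 = {A, C, E}, so the common attributes are not a superkey of either fragment. The join is lossy.

No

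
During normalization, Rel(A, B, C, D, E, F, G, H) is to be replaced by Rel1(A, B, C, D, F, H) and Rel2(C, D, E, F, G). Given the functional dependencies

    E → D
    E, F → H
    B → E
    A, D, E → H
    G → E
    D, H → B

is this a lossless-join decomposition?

Common attributes: Rel1 ∩ Rel2 = {C, D, F}.
No dependency enlarges {C, D, F}, so (C, D, F)⁺ = {C, D, F}.
The closure contains neither all of Rel1 = {A, B, C, D, F, H} nor all of Rel2 = {C, D, E, F, G}, so the common attributes are not a superkey of either fragment. The join is lossy.

No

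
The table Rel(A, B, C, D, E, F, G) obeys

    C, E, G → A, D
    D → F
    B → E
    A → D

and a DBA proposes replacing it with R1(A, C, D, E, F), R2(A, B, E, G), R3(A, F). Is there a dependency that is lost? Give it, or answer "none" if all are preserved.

C, E, G → A, D

Check C, E, G → A, D: no single fragment contains all of {A, C, D, E, G}, and the restricted closure of {C, E, G} across the fragments never reaches {A, D}.
D → F is preserved.
B → E is preserved.
A → D is preserved.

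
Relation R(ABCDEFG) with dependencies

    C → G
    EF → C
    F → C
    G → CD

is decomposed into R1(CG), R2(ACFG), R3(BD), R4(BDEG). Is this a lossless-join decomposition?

No

Chase test. Columns are ABCDEFG; row i has aⱼ where attribute j ∈ Ri, else bᵢⱼ.
Initial tableau (one row per fragment):
  row 1: b11 b12 a3 b14 b15 b16 a7
  row 2: a1 b22 a3 b24 b25 a6 a7
  row 3: b31 a2 b33 a4 b35 b36 b37
  row 4: b41 a2 b43 a4 a5 b46 a7
Rows 1 and 2 agree on G; apply G→CD and equate their CD entries.
Rows 1 and 4 agree on G; apply G→CD and equate their CD entries.
No row becomes fully distinguished — the join is lossy.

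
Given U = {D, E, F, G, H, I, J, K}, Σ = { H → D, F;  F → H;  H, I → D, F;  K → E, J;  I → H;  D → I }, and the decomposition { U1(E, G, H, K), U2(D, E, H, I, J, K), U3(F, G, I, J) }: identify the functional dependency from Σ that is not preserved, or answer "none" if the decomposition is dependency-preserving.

H → D, F: restricted closure across fragments reaches D, F.
F → H: restricted closure across fragments reaches H.
H, I → D, F: restricted closure across fragments reaches D, F.
K → E, J lies within U2.
I → H lies within U2.
D → I lies within U2.
Every dependency is enforceable on the fragments, so the decomposition is dependency-preserving.

none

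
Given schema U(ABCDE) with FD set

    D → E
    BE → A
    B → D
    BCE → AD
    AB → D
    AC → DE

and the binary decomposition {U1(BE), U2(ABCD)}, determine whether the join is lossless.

Yes

Common attributes: U1 ∩ U2 = {B}.
Closure of {B}: B → D applies, adding D; D → E applies, adding E; BE → A applies, adding A. So (B)⁺ = {ABDE}.
This closure contains every attribute of U1, so U1 ∩ U2 → U1. The join is lossless.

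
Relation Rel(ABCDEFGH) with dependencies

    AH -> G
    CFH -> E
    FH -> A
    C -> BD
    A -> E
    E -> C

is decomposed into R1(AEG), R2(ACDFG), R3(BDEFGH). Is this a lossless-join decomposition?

No

Chase test. Columns are ABCDEFGH; row i has aⱼ where attribute j ∈ Ri, else bᵢⱼ.
Initial tableau (one row per fragment):
  row 1: a1 b12 b13 b14 a5 b16 a7 b18
  row 2: a1 b22 a3 a4 b25 a6 a7 b28
  row 3: b31 a2 b33 a4 a5 a6 a7 a8
Rows 1 and 2 agree on A; apply A→E and equate their E entries.
Rows 1 and 2 agree on E; apply E→C and equate their C entries.
Rows 1 and 3 agree on E; apply E→C and equate their C entries.
Rows 1 and 2 agree on C; apply C→BD and equate their BD entries.
Rows 1 and 3 agree on C; apply C→BD and equate their BD entries.
No row becomes fully distinguished — the join is lossy.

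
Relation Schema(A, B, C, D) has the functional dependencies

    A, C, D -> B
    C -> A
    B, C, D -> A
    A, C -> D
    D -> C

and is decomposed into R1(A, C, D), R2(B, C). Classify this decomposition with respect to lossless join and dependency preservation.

lossless and dependency-preserving

Lossless test: (C)⁺ = {A, B, C, D}, which contains all of one fragment — lossless.
Dependency preservation: A, C, D → B; B, C, D → A are not contained in any single fragment, but the restricted closure of each left-hand side across the fragments still reaches the right-hand side; the remaining FDs each lie inside some fragment. All dependencies are preserved.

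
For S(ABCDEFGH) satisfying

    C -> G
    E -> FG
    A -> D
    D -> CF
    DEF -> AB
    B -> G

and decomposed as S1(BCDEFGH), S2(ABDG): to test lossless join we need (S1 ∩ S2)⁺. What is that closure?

S1 ∩ S2 = {BDG}.
D → CF applies, adding CF
Closure: {BCDFG}.

BCDFG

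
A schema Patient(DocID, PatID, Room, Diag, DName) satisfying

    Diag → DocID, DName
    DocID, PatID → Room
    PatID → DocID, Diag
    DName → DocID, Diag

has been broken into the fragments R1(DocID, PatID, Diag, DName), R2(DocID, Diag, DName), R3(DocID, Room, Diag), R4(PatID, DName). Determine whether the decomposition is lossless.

Chase test. Columns are DocID, PatID, Room, Diag, DName; row i has aⱼ where attribute j ∈ Ri, else bᵢⱼ.
Initial tableau (one row per fragment):
  row 1: a1 a2 b13 a4 a5
  row 2: a1 b22 b23 a4 a5
  row 3: a1 b32 a3 a4 b35
  row 4: b41 a2 b43 b44 a5
Rows 1 and 3 agree on Diag; apply Diag→DocID, DName and equate their DocID, DName entries.
Rows 1 and 4 agree on PatID; apply PatID→DocID, Diag and equate their DocID, Diag entries.
Rows 1 and 4 agree on DocID, PatID; apply DocID, PatID→Room and equate their Room entries.
No row becomes fully distinguished — the join is lossy.

No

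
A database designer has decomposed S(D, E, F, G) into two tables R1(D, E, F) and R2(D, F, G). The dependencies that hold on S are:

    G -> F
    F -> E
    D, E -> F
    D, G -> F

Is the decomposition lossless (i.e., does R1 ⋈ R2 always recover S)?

Common attributes: R1 ∩ R2 = {D, F}.
Closure of {D, F}: F → E applies, adding E. So (D, F)⁺ = {D, E, F}.
This closure contains every attribute of R1, so R1 ∩ R2 → R1. The join is lossless.

Yes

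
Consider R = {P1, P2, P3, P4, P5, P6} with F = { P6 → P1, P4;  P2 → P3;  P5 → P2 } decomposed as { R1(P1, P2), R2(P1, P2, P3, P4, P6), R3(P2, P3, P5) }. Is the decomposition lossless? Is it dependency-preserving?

Lossless test (chase): Rows 1 and 2 agree on P2; apply P2→P3 and equate their P3 entries. No row becomes fully distinguished — the join is lossy.
Dependency preservation: every FD's attributes lie within a single fragment, so each can be enforced locally — preserved.

lossy but dependency-preserving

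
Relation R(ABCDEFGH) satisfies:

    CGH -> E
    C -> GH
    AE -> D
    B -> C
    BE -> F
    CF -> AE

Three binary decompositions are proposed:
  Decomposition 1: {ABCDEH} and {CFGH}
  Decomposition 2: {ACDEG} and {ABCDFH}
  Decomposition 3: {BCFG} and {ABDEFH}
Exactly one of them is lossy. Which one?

Decomposition 1

Decomposition 1: common = {CH}, closure = {CEGH} → lossy.
Decomposition 2: common = {ACD}, closure = {ACDEGH} → lossless.
Decomposition 3: common = {BF}, closure = {ABCDEFGH} → lossless.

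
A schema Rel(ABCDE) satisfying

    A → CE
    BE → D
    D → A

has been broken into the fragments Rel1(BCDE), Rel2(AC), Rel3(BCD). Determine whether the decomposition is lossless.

No

Chase test. Columns are ABCDE; row i has aⱼ where attribute j ∈ Reli, else bᵢⱼ.
Initial tableau (one row per fragment):
  row 1: b11 a2 a3 a4 a5
  row 2: a1 b22 a3 b24 b25
  row 3: b31 a2 a3 a4 b35
Rows 1 and 3 agree on D; apply D→A and equate their A entries.
Rows 1 and 3 agree on A; apply A→CE and equate their CE entries.
No row becomes fully distinguished — the join is lossy.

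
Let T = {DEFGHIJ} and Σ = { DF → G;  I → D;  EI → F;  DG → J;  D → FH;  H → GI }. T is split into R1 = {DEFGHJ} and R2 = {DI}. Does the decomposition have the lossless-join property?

Common attributes: R1 ∩ R2 = {D}.
Closure of {D}: D → FH applies, adding FH; H → GI applies, adding GI; DG → J applies, adding J. So (D)⁺ = {DFGHIJ}.
This closure contains every attribute of R2, so R1 ∩ R2 → R2. The join is lossless.

Yes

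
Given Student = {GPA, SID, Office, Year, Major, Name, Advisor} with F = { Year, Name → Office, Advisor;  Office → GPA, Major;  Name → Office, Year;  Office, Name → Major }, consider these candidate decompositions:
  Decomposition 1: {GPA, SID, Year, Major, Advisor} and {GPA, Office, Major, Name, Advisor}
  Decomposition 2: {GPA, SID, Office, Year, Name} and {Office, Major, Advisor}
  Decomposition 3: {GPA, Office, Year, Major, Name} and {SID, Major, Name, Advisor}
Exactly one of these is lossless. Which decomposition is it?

Decomposition 1: common = {GPA, Major, Advisor}, closure = {GPA, Major, Advisor} → lossy.
Decomposition 2: common = {Office}, closure = {GPA, Office, Major} → lossy.
Decomposition 3: common = {Major, Name}, closure = {GPA, Office, Year, Major, Name, Advisor} → lossless.

Decomposition 3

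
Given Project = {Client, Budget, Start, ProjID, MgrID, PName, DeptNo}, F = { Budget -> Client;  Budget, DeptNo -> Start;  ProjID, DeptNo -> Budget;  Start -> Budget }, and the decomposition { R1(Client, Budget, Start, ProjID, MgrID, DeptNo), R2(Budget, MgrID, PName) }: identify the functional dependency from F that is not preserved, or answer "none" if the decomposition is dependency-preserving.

Budget → Client lies within R1.
Budget, DeptNo → Start lies within R1.
ProjID, DeptNo → Budget lies within R1.
Start → Budget lies within R1.
Every dependency is enforceable on the fragments, so the decomposition is dependency-preserving.

none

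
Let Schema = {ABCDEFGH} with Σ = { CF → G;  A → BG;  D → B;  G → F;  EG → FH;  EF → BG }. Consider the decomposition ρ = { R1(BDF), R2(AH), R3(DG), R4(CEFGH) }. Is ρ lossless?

No

Chase test. Columns are ABCDEFGH; row i has aⱼ where attribute j ∈ Ri, else bᵢⱼ.
Initial tableau (one row per fragment):
  row 1: b11 a2 b13 a4 b15 a6 b17 b18
  row 2: a1 b22 b23 b24 b25 b26 b27 a8
  row 3: b31 b32 b33 a4 b35 b36 a7 b38
  row 4: b41 b42 a3 b44 a5 a6 a7 a8
Rows 1 and 3 agree on D; apply D→B and equate their B entries.
Rows 3 and 4 agree on G; apply G→F and equate their F entries.
No row becomes fully distinguished — the join is lossy.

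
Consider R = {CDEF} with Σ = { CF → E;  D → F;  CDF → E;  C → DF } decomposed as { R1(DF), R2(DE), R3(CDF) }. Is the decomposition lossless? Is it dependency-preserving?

Lossless test (chase): Rows 1 and 2 agree on D; apply D→F and equate their F entries. No row becomes fully distinguished — the join is lossy.
Dependency preservation: the restricted closure of {CF} across the fragments never reaches {E}, so CF → E cannot be enforced without a join — not preserved.

lossy and not dependency-preserving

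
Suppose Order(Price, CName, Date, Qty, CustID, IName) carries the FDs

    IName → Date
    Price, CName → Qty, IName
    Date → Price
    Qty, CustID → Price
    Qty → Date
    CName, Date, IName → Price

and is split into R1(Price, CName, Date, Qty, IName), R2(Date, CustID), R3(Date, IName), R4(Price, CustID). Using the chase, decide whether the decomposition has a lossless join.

Chase test. Columns are Price, CName, Date, Qty, CustID, IName; row i has aⱼ where attribute j ∈ Ri, else bᵢⱼ.
Initial tableau (one row per fragment):
  row 1: a1 a2 a3 a4 b15 a6
  row 2: b21 b22 a3 b24 a5 b26
  row 3: b31 b32 a3 b34 b35 a6
  row 4: a1 b42 b43 b44 a5 b46
Rows 1 and 2 agree on Date; apply Date→Price and equate their Price entries.
Rows 1 and 3 agree on Date; apply Date→Price and equate their Price entries.
No row becomes fully distinguished — the join is lossy.

No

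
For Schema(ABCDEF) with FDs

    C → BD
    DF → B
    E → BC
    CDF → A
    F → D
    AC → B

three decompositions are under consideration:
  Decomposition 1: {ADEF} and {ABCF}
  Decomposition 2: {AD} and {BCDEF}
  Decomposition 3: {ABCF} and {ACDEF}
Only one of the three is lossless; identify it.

Decomposition 3

Decomposition 1: common = {AF}, closure = {ABDF} → lossy.
Decomposition 2: common = {D}, closure = {D} → lossy.
Decomposition 3: common = {ACF}, closure = {ABCDF} → lossless.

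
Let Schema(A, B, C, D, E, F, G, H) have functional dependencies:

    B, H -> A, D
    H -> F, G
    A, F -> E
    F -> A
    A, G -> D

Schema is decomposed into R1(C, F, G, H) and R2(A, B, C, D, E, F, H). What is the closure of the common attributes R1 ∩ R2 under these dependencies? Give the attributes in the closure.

R1 ∩ R2 = {C, F, H}.
H → F, G applies, adding G
F → A applies, adding A
A, G → D applies, adding D
A, F → E applies, adding E
Closure: {A, C, D, E, F, G, H}.

A, C, D, E, F, G, H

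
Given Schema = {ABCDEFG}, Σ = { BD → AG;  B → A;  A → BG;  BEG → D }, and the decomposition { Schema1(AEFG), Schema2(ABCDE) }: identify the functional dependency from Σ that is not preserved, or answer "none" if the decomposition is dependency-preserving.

BD → AG: restricted closure across fragments reaches AG.
B → A lies within Schema2.
A → BG: restricted closure across fragments reaches BG.
BEG → D: restricted closure across fragments reaches D.
Every dependency is enforceable on the fragments, so the decomposition is dependency-preserving.

none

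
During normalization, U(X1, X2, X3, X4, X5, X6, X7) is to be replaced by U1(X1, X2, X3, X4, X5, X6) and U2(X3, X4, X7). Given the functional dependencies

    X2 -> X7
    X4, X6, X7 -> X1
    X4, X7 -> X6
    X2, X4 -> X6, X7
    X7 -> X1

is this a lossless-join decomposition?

Common attributes: U1 ∩ U2 = {X3, X4}.
No dependency enlarges {X3, X4}, so (X3, X4)⁺ = {X3, X4}.
The closure contains neither all of U1 = {X1, X2, X3, X4, X5, X6} nor all of U2 = {X3, X4, X7}, so the common attributes are not a superkey of either fragment. The join is lossy.

No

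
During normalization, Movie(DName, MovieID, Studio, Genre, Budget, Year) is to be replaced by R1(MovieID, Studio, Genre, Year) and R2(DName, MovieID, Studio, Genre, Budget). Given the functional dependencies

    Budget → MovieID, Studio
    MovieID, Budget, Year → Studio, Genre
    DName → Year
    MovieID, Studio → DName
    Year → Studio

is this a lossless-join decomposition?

Common attributes: R1 ∩ R2 = {MovieID, Studio, Genre}.
Closure of {MovieID, Studio, Genre}: MovieID, Studio → DName applies, adding DName; DName → Year applies, adding Year. So (MovieID, Studio, Genre)⁺ = {DName, MovieID, Studio, Genre, Year}.
This closure contains every attribute of R1, so R1 ∩ R2 → R1. The join is lossless.

Yes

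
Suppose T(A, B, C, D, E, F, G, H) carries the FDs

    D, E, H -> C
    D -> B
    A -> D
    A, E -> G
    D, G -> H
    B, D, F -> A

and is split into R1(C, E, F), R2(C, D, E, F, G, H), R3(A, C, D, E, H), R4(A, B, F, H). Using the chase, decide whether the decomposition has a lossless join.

Yes

Chase test. Columns are A, B, C, D, E, F, G, H; row i has aⱼ where attribute j ∈ Ri, else bᵢⱼ.
Initial tableau (one row per fragment):
  row 1: b11 b12 a3 b14 a5 a6 b17 b18
  row 2: b21 b22 a3 a4 a5 a6 a7 a8
  row 3: a1 b32 a3 a4 a5 b36 b37 a8
  row 4: a1 a2 b43 b44 b45 a6 b47 a8
Rows 2 and 3 agree on D; apply D→B and equate their B entries.
Rows 3 and 4 agree on A; apply A→D and equate their D entries.
Rows 2 and 4 agree on D; apply D→B and equate their B entries.
Rows 2 and 4 agree on B, D, F; apply B, D, F→A and equate their A entries.
Rows 2 and 3 agree on A, E; apply A, E→G and equate their G entries.
Row 2 is now all distinguished symbols — the join is lossless.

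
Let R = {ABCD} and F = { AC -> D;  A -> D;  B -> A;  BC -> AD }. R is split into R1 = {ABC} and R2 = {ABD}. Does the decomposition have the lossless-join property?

Common attributes: R1 ∩ R2 = {AB}.
Closure of {AB}: A → D applies, adding D. So (AB)⁺ = {ABD}.
This closure contains every attribute of R2, so R1 ∩ R2 → R2. The join is lossless.

Yes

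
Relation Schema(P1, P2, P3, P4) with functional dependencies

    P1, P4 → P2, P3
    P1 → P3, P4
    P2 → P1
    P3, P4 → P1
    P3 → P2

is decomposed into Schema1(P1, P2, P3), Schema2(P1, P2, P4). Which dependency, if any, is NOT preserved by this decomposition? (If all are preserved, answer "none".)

none

P1, P4 → P2, P3: restricted closure across fragments reaches P2, P3.
P1 → P3, P4: restricted closure across fragments reaches P3, P4.
P2 → P1 lies within Schema1.
P3, P4 → P1: restricted closure across fragments reaches P1.
P3 → P2 lies within Schema1.
Every dependency is enforceable on the fragments, so the decomposition is dependency-preserving.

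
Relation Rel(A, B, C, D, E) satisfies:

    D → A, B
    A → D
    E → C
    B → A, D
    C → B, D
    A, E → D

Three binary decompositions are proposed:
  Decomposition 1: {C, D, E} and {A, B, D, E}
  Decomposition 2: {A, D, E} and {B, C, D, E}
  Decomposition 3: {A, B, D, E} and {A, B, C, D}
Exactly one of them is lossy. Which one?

Decomposition 3

Decomposition 1: common = {D, E}, closure = {A, B, C, D, E} → lossless.
Decomposition 2: common = {D, E}, closure = {A, B, C, D, E} → lossless.
Decomposition 3: common = {A, B, D}, closure = {A, B, D} → lossy.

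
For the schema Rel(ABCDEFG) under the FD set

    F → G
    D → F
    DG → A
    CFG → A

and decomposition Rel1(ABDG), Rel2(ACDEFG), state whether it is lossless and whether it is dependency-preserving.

Lossless test: (ADG)⁺ = {ADFG}, which is a superkey of neither fragment — lossy.
Dependency preservation: every FD's attributes lie within a single fragment, so each can be enforced locally — preserved.

lossy but dependency-preserving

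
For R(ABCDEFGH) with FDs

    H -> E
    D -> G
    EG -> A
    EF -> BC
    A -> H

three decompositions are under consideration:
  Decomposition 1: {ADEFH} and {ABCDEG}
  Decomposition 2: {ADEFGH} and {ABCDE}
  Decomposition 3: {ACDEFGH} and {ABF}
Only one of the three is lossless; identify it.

Decomposition 3

Decomposition 1: common = {ADE}, closure = {ADEGH} → lossy.
Decomposition 2: common = {ADE}, closure = {ADEGH} → lossy.
Decomposition 3: common = {AF}, closure = {ABCEFH} → lossless.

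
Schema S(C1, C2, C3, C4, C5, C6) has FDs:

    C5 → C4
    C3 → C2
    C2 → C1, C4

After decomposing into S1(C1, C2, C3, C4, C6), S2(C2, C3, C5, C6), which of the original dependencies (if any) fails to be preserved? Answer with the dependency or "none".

C5 → C4

Check C5 → C4: no single fragment contains all of {C4, C5}, and the restricted closure of {C5} across the fragments never reaches {C4}.
C3 → C2 is preserved.
C2 → C1, C4 is preserved.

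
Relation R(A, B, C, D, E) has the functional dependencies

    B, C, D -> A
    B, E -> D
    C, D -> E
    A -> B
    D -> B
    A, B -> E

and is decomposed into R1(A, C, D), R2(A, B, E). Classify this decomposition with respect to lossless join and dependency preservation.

lossless but not dependency-preserving

Lossless test: (A)⁺ = {A, B, D, E}, which contains all of one fragment — lossless.
Dependency preservation: the restricted closure of {B, E} across the fragments never reaches {D}, so B, E → D cannot be enforced without a join — not preserved.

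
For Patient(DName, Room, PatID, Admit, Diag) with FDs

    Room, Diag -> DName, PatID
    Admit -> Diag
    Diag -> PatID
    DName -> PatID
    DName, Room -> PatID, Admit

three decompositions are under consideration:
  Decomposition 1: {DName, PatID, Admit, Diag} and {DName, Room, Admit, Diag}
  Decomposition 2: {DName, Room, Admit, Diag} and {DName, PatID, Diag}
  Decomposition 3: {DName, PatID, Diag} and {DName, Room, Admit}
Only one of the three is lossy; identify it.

Decomposition 3

Decomposition 1: common = {DName, Admit, Diag}, closure = {DName, PatID, Admit, Diag} → lossless.
Decomposition 2: common = {DName, Diag}, closure = {DName, PatID, Diag} → lossless.
Decomposition 3: common = {DName}, closure = {DName, PatID} → lossy.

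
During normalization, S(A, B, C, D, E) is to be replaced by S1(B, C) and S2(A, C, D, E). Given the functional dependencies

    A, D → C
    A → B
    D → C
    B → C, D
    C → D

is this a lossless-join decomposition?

No

Common attributes: S1 ∩ S2 = {C}.
Closure of {C}: C → D applies, adding D. So (C)⁺ = {C, D}.
The closure contains neither all of S1 = {B, C} nor all of S2 = {A, C, D, E}, so the common attributes are not a superkey of either fragment. The join is lossy.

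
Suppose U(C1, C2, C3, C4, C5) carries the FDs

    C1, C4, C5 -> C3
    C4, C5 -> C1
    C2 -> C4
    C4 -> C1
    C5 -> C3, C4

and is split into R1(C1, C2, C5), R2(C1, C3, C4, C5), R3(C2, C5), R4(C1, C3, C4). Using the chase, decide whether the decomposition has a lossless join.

Yes

Chase test. Columns are C1, C2, C3, C4, C5; row i has aⱼ where attribute j ∈ Ri, else bᵢⱼ.
Initial tableau (one row per fragment):
  row 1: a1 a2 b13 b14 a5
  row 2: a1 b22 a3 a4 a5
  row 3: b31 a2 b33 b34 a5
  row 4: a1 b42 a3 a4 b45
Rows 1 and 3 agree on C2; apply C2→C4 and equate their C4 entries.
Rows 1 and 3 agree on C4; apply C4→C1 and equate their C1 entries.
Rows 1 and 2 agree on C5; apply C5→C3, C4 and equate their C3, C4 entries.
Rows 1 and 3 agree on C5; apply C5→C3, C4 and equate their C3, C4 entries.
Row 1 is now all distinguished symbols — the join is lossless.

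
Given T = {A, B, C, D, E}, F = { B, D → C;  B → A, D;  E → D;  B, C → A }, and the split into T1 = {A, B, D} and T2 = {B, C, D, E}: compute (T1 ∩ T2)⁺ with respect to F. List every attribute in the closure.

T1 ∩ T2 = {B, D}.
B, D → C applies, adding C
B → A, D applies, adding A
Closure: {A, B, C, D}.

A, B, C, D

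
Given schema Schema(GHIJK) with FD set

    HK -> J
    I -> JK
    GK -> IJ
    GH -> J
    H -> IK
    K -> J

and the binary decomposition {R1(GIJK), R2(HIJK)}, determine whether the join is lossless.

No

Common attributes: R1 ∩ R2 = {IJK}.
No dependency enlarges {IJK}, so (IJK)⁺ = {IJK}.
The closure contains neither all of R1 = {GIJK} nor all of R2 = {HIJK}, so the common attributes are not a superkey of either fragment. The join is lossy.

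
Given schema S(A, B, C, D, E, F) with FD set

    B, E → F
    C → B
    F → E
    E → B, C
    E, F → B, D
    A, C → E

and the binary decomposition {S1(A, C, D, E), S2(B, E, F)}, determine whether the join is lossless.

Common attributes: S1 ∩ S2 = {E}.
Closure of {E}: E → B, C applies, adding B, C; B, E → F applies, adding F; E, F → B, D applies, adding D. So (E)⁺ = {B, C, D, E, F}.
This closure contains every attribute of S2, so S1 ∩ S2 → S2. The join is lossless.

Yes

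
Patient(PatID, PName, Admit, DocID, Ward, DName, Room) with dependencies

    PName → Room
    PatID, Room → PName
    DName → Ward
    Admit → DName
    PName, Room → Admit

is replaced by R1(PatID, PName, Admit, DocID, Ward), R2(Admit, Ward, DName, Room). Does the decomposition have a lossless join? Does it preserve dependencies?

Lossless test: (Admit, Ward)⁺ = {Admit, Ward, DName}, which is a superkey of neither fragment — lossy.
Dependency preservation: the restricted closure of {PName} across the fragments never reaches {Room}, so PName → Room cannot be enforced without a join — not preserved.

lossy and not dependency-preserving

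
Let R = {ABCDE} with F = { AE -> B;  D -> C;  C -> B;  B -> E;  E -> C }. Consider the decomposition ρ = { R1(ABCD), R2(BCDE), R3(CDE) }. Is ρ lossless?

Chase test. Columns are ABCDE; row i has aⱼ where attribute j ∈ Ri, else bᵢⱼ.
Initial tableau (one row per fragment):
  row 1: a1 a2 a3 a4 b15
  row 2: b21 a2 a3 a4 a5
  row 3: b31 b32 a3 a4 a5
Rows 1 and 3 agree on C; apply C→B and equate their B entries.
Rows 1 and 2 agree on B; apply B→E and equate their E entries.
Row 1 is now all distinguished symbols — the join is lossless.

Yes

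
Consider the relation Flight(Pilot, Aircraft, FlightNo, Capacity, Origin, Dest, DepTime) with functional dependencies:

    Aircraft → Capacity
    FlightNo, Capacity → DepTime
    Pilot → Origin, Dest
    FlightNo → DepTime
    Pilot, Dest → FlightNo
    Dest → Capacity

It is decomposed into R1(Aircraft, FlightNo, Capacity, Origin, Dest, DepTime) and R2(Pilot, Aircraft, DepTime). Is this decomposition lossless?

No

Common attributes: R1 ∩ R2 = {Aircraft, DepTime}.
Closure of {Aircraft, DepTime}: Aircraft → Capacity applies, adding Capacity. So (Aircraft, DepTime)⁺ = {Aircraft, Capacity, DepTime}.
The closure contains neither all of R1 = {Aircraft, FlightNo, Capacity, Origin, Dest, DepTime} nor all of R2 = {Pilot, Aircraft, DepTime}, so the common attributes are not a superkey of either fragment. The join is lossy.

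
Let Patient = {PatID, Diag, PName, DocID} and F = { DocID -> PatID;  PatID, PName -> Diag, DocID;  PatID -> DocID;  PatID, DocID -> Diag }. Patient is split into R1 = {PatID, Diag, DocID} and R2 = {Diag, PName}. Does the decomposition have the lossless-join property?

No

Common attributes: R1 ∩ R2 = {Diag}.
No dependency enlarges {Diag}, so (Diag)⁺ = {Diag}.
The closure contains neither all of R1 = {PatID, Diag, DocID} nor all of R2 = {Diag, PName}, so the common attributes are not a superkey of either fragment. The join is lossy.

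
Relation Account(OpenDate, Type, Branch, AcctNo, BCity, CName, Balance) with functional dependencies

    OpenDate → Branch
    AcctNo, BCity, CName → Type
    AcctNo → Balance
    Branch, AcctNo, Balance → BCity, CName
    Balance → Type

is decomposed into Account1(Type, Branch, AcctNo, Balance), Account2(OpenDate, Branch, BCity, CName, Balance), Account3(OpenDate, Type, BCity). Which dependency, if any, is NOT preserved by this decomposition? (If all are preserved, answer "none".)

Branch, AcctNo, Balance → BCity, CName

Check Branch, AcctNo, Balance → BCity, CName: no single fragment contains all of {Branch, AcctNo, BCity, CName, Balance}, and the restricted closure of {Branch, AcctNo, Balance} across the fragments never reaches {BCity, CName}.
OpenDate → Branch is preserved.
AcctNo, BCity, CName → Type is preserved.
AcctNo → Balance is preserved.
Balance → Type is preserved.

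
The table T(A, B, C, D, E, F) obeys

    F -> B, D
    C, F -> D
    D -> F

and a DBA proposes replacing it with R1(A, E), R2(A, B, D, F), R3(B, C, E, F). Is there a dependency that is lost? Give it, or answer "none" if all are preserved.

F → B, D lies within R2.
C, F → D: restricted closure across fragments reaches D.
D → F lies within R2.
Every dependency is enforceable on the fragments, so the decomposition is dependency-preserving.

none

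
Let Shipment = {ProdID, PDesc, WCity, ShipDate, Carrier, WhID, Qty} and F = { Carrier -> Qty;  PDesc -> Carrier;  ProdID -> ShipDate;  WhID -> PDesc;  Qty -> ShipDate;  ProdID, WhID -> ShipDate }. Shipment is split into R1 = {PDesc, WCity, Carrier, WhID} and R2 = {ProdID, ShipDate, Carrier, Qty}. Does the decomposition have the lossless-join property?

No

Common attributes: R1 ∩ R2 = {Carrier}.
Closure of {Carrier}: Carrier → Qty applies, adding Qty; Qty → ShipDate applies, adding ShipDate. So (Carrier)⁺ = {ShipDate, Carrier, Qty}.
The closure contains neither all of R1 = {PDesc, WCity, Carrier, WhID} nor all of R2 = {ProdID, ShipDate, Carrier, Qty}, so the common attributes are not a superkey of either fragment. The join is lossy.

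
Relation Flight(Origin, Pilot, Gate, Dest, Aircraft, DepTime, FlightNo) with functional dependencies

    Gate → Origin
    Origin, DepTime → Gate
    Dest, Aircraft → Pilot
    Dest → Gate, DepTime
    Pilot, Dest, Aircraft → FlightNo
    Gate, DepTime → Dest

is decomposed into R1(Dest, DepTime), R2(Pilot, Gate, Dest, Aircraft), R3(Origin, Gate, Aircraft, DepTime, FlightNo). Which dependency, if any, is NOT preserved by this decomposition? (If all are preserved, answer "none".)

Check Gate, DepTime → Dest: no single fragment contains all of {Gate, Dest, DepTime}, and the restricted closure of {Gate, DepTime} across the fragments never reaches {Dest}.
Gate → Origin is preserved.
Origin, DepTime → Gate is preserved.
Dest, Aircraft → Pilot is preserved.
Dest → Gate, DepTime is preserved.
Pilot, Dest, Aircraft → FlightNo is preserved.

Gate, DepTime → Dest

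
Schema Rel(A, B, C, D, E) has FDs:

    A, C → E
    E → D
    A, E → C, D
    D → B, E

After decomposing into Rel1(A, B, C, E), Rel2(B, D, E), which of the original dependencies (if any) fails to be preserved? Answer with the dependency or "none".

A, C → E lies within Rel1.
E → D lies within Rel2.
A, E → C, D: restricted closure across fragments reaches C, D.
D → B, E lies within Rel2.
Every dependency is enforceable on the fragments, so the decomposition is dependency-preserving.

none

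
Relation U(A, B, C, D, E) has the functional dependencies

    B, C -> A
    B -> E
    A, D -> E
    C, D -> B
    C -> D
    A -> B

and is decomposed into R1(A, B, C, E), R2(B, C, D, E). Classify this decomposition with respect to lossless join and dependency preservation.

lossless and dependency-preserving

Lossless test: (B, C, E)⁺ = {A, B, C, D, E}, which contains all of one fragment — lossless.
Dependency preservation: A, D → E is not contained in any single fragment, but the restricted closure of its left-hand side across the fragments still reaches the right-hand side; the remaining FDs each lie inside some fragment. All dependencies are preserved.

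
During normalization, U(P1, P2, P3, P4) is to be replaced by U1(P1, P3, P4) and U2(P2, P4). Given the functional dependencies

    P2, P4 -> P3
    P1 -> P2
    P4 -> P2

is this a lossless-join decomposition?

Common attributes: U1 ∩ U2 = {P4}.
Closure of {P4}: P4 → P2 applies, adding P2; P2, P4 → P3 applies, adding P3. So (P4)⁺ = {P2, P3, P4}.
This closure contains every attribute of U2, so U1 ∩ U2 → U2. The join is lossless.

Yes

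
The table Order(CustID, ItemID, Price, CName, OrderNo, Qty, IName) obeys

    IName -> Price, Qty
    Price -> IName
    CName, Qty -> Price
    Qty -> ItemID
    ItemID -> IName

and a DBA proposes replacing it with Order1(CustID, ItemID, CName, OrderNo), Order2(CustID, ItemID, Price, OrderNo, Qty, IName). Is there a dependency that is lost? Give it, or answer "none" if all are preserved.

none

IName → Price, Qty lies within Order2.
Price → IName lies within Order2.
CName, Qty → Price: restricted closure across fragments reaches Price.
Qty → ItemID lies within Order2.
ItemID → IName lies within Order2.
Every dependency is enforceable on the fragments, so the decomposition is dependency-preserving.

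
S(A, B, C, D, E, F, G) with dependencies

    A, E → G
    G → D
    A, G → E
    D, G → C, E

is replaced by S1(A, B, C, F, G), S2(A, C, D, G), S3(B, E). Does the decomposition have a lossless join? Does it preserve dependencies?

lossy and not dependency-preserving

Lossless test (chase): Rows 1 and 2 agree on G; apply G→D and equate their D entries. Rows 1 and 2 agree on A, G; apply A, G→E and equate their E entries. No row becomes fully distinguished — the join is lossy.
Dependency preservation: the restricted closure of {A, E} across the fragments never reaches {G}, so A, E → G cannot be enforced without a join — not preserved.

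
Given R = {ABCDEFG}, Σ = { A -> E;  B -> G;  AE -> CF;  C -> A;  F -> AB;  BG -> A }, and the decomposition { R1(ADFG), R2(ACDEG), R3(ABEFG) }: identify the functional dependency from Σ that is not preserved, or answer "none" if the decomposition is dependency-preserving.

A → E lies within R2.
B → G lies within R3.
AE → CF: restricted closure across fragments reaches CF.
C → A lies within R2.
F → AB lies within R3.
BG → A lies within R3.
Every dependency is enforceable on the fragments, so the decomposition is dependency-preserving.

none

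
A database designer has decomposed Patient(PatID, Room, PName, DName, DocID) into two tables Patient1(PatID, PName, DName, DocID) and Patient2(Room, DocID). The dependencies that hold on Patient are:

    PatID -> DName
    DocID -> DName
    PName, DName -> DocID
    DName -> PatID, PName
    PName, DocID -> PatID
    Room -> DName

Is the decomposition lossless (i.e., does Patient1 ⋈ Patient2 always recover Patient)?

Common attributes: Patient1 ∩ Patient2 = {DocID}.
Closure of {DocID}: DocID → DName applies, adding DName; DName → PatID, PName applies, adding PatID, PName. So (DocID)⁺ = {PatID, PName, DName, DocID}.
This closure contains every attribute of Patient1, so Patient1 ∩ Patient2 → Patient1. The join is lossless.

Yes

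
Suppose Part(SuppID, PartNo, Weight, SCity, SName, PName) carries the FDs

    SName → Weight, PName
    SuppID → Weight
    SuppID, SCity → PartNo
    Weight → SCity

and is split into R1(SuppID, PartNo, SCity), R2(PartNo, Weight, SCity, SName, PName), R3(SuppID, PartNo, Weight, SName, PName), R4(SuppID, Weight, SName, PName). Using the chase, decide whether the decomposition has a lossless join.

Yes

Chase test. Columns are SuppID, PartNo, Weight, SCity, SName, PName; row i has aⱼ where attribute j ∈ Ri, else bᵢⱼ.
Initial tableau (one row per fragment):
  row 1: a1 a2 b13 a4 b15 b16
  row 2: b21 a2 a3 a4 a5 a6
  row 3: a1 a2 a3 b34 a5 a6
  row 4: a1 b42 a3 b44 a5 a6
Rows 1 and 3 agree on SuppID; apply SuppID→Weight and equate their Weight entries.
Rows 1 and 3 agree on Weight; apply Weight→SCity and equate their SCity entries.
Rows 1 and 4 agree on Weight; apply Weight→SCity and equate their SCity entries.
Rows 1 and 4 agree on SuppID, SCity; apply SuppID, SCity→PartNo and equate their PartNo entries.
Row 3 is now all distinguished symbols — the join is lossless.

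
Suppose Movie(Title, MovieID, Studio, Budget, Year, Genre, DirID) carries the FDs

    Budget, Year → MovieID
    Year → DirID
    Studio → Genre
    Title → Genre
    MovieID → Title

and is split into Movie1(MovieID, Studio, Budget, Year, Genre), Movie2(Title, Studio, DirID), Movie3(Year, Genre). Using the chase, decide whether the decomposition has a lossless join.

Chase test. Columns are Title, MovieID, Studio, Budget, Year, Genre, DirID; row i has aⱼ where attribute j ∈ Moviei, else bᵢⱼ.
Initial tableau (one row per fragment):
  row 1: b11 a2 a3 a4 a5 a6 b17
  row 2: a1 b22 a3 b24 b25 b26 a7
  row 3: b31 b32 b33 b34 a5 a6 b37
Rows 1 and 3 agree on Year; apply Year→DirID and equate their DirID entries.
Rows 1 and 2 agree on Studio; apply Studio→Genre and equate their Genre entries.
No row becomes fully distinguished — the join is lossy.

No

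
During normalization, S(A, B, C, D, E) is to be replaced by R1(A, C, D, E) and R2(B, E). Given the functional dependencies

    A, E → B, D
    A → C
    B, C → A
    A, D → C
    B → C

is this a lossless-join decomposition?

Common attributes: R1 ∩ R2 = {E}.
No dependency enlarges {E}, so (E)⁺ = {E}.
The closure contains neither all of R1 = {A, C, D, E} nor all of R2 = {B, E}, so the common attributes are not a superkey of either fragment. The join is lossy.

No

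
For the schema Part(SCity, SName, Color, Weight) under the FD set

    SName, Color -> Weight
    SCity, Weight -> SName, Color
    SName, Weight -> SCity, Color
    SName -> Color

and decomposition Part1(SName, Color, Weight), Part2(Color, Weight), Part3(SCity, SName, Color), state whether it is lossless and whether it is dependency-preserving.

Lossless test (chase): Rows 1 and 3 agree on SName, Color; apply SName, Color→Weight and equate their Weight entries. Rows 1 and 3 agree on SName, Weight; apply SName, Weight→SCity, Color and equate their SCity, Color entries. Row 1 is now all distinguished symbols — the join is lossless.
Dependency preservation: the restricted closure of {SCity, Weight} across the fragments never reaches {SName, Color}, so SCity, Weight → SName, Color cannot be enforced without a join — not preserved.

lossless but not dependency-preserving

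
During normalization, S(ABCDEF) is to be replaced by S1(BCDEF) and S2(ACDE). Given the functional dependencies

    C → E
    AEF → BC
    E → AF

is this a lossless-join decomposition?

Yes

Common attributes: S1 ∩ S2 = {CDE}.
Closure of {CDE}: E → AF applies, adding AF; AEF → BC applies, adding B. So (CDE)⁺ = {ABCDEF}.
This closure contains every attribute of S1, so S1 ∩ S2 → S1. The join is lossless.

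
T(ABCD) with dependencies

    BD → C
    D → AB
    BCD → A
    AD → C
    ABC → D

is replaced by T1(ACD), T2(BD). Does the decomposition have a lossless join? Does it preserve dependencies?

Lossless test: (D)⁺ = {ABCD}, which contains all of one fragment — lossless.
Dependency preservation: the restricted closure of {ABC} across the fragments never reaches {D}, so ABC → D cannot be enforced without a join — not preserved.

lossless but not dependency-preserving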